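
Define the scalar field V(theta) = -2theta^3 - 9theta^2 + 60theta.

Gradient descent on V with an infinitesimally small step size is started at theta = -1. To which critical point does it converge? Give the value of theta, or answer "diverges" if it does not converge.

V'(theta) = -6(theta - 2)(theta + 5), so V'(-1) = 72.
Gradient descent moves in the -V' direction, i.e. theta is decreasing.
The nearest critical point in that direction is theta = -5, where V'' = 42 > 0 (a local minimum). The iterate converges there.

-5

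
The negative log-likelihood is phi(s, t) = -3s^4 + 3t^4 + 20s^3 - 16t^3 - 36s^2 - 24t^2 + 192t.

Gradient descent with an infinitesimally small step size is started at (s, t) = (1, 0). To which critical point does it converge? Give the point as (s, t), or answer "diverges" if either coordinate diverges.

phi is separable, so gradient descent decouples: s follows -∂phi/∂s, t follows -∂phi/∂t.
∂phi/∂s = -12s(s - 3)(s - 2); at s=1 this is -24, so s increases.
∂phi/∂t = 12(t - 4)(t - 2)(t + 2); at t=0 this is 192, so t decreases.
s converges to its nearest critical value 2 (a local min of the s-part); t converges to -2. The iterate converges to (2, -2).

(2, -2)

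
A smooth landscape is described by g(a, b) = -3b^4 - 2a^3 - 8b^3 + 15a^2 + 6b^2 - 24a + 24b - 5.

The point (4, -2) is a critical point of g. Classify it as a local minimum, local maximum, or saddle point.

local maximum

The mixed partial ∂²g/∂a∂b is 0, so the Hessian at any point is diag(g_aa, g_bb) = diag(6(-2a + 5), 12(-3b^2 - 4b + 1)).
At (4, -2): H = diag(-18, -36).
Both eigenvalues are negative, so H is negative definite: a local maximum.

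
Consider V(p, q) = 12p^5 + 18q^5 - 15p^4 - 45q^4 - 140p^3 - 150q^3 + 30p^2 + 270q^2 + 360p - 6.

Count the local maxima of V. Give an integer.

4

V separates as a function of p plus a function of q, so ∇V=0 decouples.
∂V/∂p = 60(p - 3)(p - 1)(p + 1)(p + 2) = 0 at p ∈ {-2, -1, 1, 3}; ∂V/∂q = 90q(q - 3)(q - 1)(q + 2) = 0 at q ∈ {-2, 0, 1, 3}.
The Hessian is diagonal: diag(V_pp, V_qq). Second derivatives: V_pp(-2)=-900, V_pp(-1)=480, V_pp(1)=-720, V_pp(3)=2400; V_qq(-2)=-2700, V_qq(0)=540, V_qq(1)=-540, V_qq(3)=2700.
Local maxima occur where both diagonal entries negative: (-2, -2), (-2, 1), (1, -2), (1, 1). Count: 4.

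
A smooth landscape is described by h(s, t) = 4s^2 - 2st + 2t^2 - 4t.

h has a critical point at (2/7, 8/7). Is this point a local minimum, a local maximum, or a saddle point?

local minimum

The Hessian of h is constant: H = [[8, -2], [-2, 4]].
det(H) = 8·4 − (-2)² = 28.
det(H) > 0 and tr(H) = 12 > 0, so H is positive definite and the point is a local minimum.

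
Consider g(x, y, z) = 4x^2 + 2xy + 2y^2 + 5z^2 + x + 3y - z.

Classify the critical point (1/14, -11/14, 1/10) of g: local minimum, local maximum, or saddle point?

The Hessian is constant: H = [[8, 2, 0], [2, 4, 0], [0, 0, 10]].
Leading principal minors: Δ₁ = 8, Δ₂ = 28, Δ₃ = 280.
All leading minors are positive, so H is positive definite: a local minimum.

local minimum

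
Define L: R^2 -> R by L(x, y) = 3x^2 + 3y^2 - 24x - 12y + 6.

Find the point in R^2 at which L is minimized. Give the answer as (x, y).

(4, 2)

L(x,y) separates as P(x) + Q(y) + 6, so its minimum is min P + min Q + 6.
P'(x) = 6x - 24 vanishes at x ∈ {4}; Q'(y) = 6y - 12 vanishes at y ∈ {2}.
Local minima of P (where P''>0): P(4)=-48. Local minima of Q: Q(2)=-12.
So the global minimum of L is P(4) + Q(2) + 6 = -48 − 12 + 6 = -54, attained at (4, 2).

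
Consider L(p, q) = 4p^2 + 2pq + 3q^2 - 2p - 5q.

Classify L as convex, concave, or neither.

L is quadratic, so its Hessian is the constant matrix H = [[8, 2], [2, 6]].
det(H) = 44, tr(H) = 14.
det(H) > 0 and tr(H) > 0, so H is positive definite everywhere: convex.

convex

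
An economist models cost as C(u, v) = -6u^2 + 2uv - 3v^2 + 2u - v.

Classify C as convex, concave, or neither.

concave

C is quadratic, so its Hessian is the constant matrix H = [[-12, 2], [2, -6]].
det(H) = 68, tr(H) = -18.
det(H) > 0 and tr(H) < 0, so H is negative definite everywhere: concave.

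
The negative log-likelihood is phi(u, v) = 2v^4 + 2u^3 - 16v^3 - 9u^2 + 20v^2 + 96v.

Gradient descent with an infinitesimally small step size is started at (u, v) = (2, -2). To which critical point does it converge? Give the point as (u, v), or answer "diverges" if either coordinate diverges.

phi is separable, so gradient descent decouples: u follows -∂phi/∂u, v follows -∂phi/∂v.
∂phi/∂u = 6u(u - 3); at u=2 this is -12, so u increases.
∂phi/∂v = 8(v - 4)(v - 3)(v + 1); at v=-2 this is -240, so v increases.
u converges to its nearest critical value 3 (a local min of the u-part); v converges to -1. The iterate converges to (3, -1).

(3, -1)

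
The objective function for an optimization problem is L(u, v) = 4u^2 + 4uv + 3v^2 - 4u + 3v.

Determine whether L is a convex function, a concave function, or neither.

L is quadratic, so its Hessian is the constant matrix H = [[8, 4], [4, 6]].
det(H) = 32, tr(H) = 14.
det(H) > 0 and tr(H) > 0, so H is positive definite everywhere: convex.

convex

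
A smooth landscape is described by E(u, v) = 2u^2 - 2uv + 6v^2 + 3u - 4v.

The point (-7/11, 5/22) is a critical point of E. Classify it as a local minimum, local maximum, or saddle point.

local minimum

The Hessian of E is constant: H = [[4, -2], [-2, 12]].
det(H) = 4·12 − (-2)² = 44.
det(H) > 0 and tr(H) = 16 > 0, so H is positive definite and the point is a local minimum.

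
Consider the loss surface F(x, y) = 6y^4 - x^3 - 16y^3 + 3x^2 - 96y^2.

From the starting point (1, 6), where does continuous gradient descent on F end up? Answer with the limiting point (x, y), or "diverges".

F is separable, so gradient descent decouples: x follows -∂F/∂x, y follows -∂F/∂y.
∂F/∂x = -3x(x - 2); at x=1 this is 3, so x decreases.
∂F/∂y = 24y(y - 4)(y + 2); at y=6 this is 2304, so y decreases.
x converges to its nearest critical value 0 (a local min of the x-part); y converges to 4. The iterate converges to (0, 4).

(0, 4)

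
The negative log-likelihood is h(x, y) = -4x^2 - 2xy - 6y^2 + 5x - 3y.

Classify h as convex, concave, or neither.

concave

h is quadratic, so its Hessian is the constant matrix H = [[-8, -2], [-2, -12]].
det(H) = 92, tr(H) = -20.
det(H) > 0 and tr(H) < 0, so H is negative definite everywhere: concave.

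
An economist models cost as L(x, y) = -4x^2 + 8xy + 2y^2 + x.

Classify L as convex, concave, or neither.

neither

L is quadratic, so its Hessian is the constant matrix H = [[-8, 8], [8, 4]].
det(H) = -96, tr(H) = -4.
det(H) < 0, so H is indefinite: neither convex nor concave.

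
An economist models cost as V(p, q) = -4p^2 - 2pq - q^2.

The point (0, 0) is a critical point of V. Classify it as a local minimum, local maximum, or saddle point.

The Hessian of V is constant: H = [[-8, -2], [-2, -2]].
det(H) = (-8)·(-2) − (-2)² = 12.
det(H) > 0 and tr(H) = -10 < 0, so H is negative definite and the point is a local maximum.

local maximum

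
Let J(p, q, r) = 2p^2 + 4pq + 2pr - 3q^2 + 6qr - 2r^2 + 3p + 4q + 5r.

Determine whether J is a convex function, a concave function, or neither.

neither

J is quadratic, so its Hessian is the constant matrix H = [[4, 4, 2], [4, -6, 6], [2, 6, -4]].
Leading principal minors: 4, -40, 136.
Neither pattern holds ⇒ H is indefinite ⇒ neither convex nor concave.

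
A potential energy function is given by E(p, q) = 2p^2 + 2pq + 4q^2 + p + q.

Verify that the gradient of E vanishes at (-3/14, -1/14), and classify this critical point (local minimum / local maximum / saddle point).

local minimum

∇E = (4p + 2q + 1, 2p + 8q + 1); substituting (-3/14, -1/14) gives ∇E = (0, 0), so (-3/14, -1/14) is indeed a critical point.
The Hessian of E is constant: H = [[4, 2], [2, 8]].
det(H) = 4·8 − 2² = 28.
det(H) > 0 and tr(H) = 12 > 0, so H is positive definite and the point is a local minimum.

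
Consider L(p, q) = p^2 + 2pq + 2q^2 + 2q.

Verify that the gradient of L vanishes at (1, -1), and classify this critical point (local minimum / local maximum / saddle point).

local minimum

∇L = (2p + 2q, 2p + 4q + 2); substituting (1, -1) gives ∇L = (0, 0), so (1, -1) is indeed a critical point.
The Hessian of L is constant: H = [[2, 2], [2, 4]].
det(H) = 2·4 − 2² = 4.
det(H) > 0 and tr(H) = 6 > 0, so H is positive definite and the point is a local minimum.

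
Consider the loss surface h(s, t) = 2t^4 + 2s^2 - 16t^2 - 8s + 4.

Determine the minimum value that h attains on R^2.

h(s,t) separates as P(s) + Q(t) + 4, so its minimum is min P + min Q + 4.
P'(s) = 4s - 8 vanishes at s ∈ {2}; Q'(t) = 8t(t - 2)(t + 2) vanishes at t ∈ {-2, 0, 2}.
Local minima of P (where P''>0): P(2)=-8. Local minima of Q: Q(-2)=-32, Q(2)=-32.
So the global minimum of h is P(2) + Q(-2) + 4 = -8 − 32 + 4 = -36, attained at (2, -2).

-36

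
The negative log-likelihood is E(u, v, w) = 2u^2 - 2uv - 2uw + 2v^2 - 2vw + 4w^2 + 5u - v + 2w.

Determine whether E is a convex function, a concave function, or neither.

E is quadratic, so its Hessian is the constant matrix H = [[4, -2, -2], [-2, 4, -2], [-2, -2, 8]].
Leading principal minors: 4, 12, 48.
All positive ⇒ H ≻ 0 ⇒ convex.

convex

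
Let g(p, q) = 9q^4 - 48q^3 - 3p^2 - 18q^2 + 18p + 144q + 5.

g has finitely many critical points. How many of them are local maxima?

1

g separates as a function of p plus a function of q, so ∇g=0 decouples.
∂g/∂p = -6(p - 3) = 0 at p ∈ {3}; ∂g/∂q = 36(q - 4)(q - 1)(q + 1) = 0 at q ∈ {-1, 1, 4}.
The Hessian is diagonal: diag(g_pp, g_qq). Second derivatives: g_pp(3)=-6; g_qq(-1)=360, g_qq(1)=-216, g_qq(4)=540.
Local maxima occur where both diagonal entries negative: (3, 1). Count: 1.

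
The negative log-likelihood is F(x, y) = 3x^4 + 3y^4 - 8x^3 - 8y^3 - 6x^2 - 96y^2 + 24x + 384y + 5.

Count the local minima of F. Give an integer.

F separates as a function of x plus a function of y, so ∇F=0 decouples.
∂F/∂x = 12(x - 2)(x - 1)(x + 1) = 0 at x ∈ {-1, 1, 2}; ∂F/∂y = 12(y - 4)(y - 2)(y + 4) = 0 at y ∈ {-4, 2, 4}.
The Hessian is diagonal: diag(F_xx, F_yy). Second derivatives: F_xx(-1)=72, F_xx(1)=-24, F_xx(2)=36; F_yy(-4)=576, F_yy(2)=-144, F_yy(4)=192.
Local minima occur where both diagonal entries positive: (-1, -4), (-1, 4), (2, -4), (2, 4). Count: 4.

4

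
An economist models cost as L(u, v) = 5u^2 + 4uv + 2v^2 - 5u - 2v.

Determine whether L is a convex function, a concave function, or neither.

convex

L is quadratic, so its Hessian is the constant matrix H = [[10, 4], [4, 4]].
det(H) = 24, tr(H) = 14.
det(H) > 0 and tr(H) > 0, so H is positive definite everywhere: convex.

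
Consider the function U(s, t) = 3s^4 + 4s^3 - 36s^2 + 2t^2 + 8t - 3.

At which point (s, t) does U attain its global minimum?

U(s,t) separates as P(s) + Q(t) − 3, so its minimum is min P + min Q − 3.
P'(s) = 12s(s - 2)(s + 3) vanishes at s ∈ {-3, 0, 2}; Q'(t) = 4(t + 2) vanishes at t ∈ {-2}.
Local minima of P (where P''>0): P(-3)=-189, P(2)=-64. Local minima of Q: Q(-2)=-8.
So the global minimum of U is P(-3) + Q(-2) − 3 = -189 − 8 − 3 = -200, attained at (-3, -2).

(-3, -2)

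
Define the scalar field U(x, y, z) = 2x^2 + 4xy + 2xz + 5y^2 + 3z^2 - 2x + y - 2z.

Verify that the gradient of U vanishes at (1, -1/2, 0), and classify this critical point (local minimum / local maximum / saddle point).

local minimum

∇U = (4x + 4y + 2z - 2, 4x + 10y + 1, 2x + 6z - 2); substituting (1, -1/2, 0) gives ∇U = (0, 0, 0), so (1, -1/2, 0) is indeed a critical point.
The Hessian is constant: H = [[4, 4, 2], [4, 10, 0], [2, 0, 6]].
Leading principal minors: Δ₁ = 4, Δ₂ = 24, Δ₃ = 104.
All leading minors are positive, so H is positive definite: a local minimum.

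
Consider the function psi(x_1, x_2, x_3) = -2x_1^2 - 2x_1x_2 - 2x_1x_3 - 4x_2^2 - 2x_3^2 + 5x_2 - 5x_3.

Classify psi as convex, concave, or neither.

concave

psi is quadratic, so its Hessian is the constant matrix H = [[-4, -2, -2], [-2, -8, 0], [-2, 0, -4]].
Leading principal minors: -4, 28, -80.
Signs alternate −, +, − ⇒ H ≺ 0 ⇒ concave.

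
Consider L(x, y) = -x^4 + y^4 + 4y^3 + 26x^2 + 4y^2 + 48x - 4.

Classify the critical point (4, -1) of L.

The mixed partial ∂²L/∂x∂y is 0, so the Hessian at any point is diag(L_xx, L_yy) = diag(4(-3x^2 + 13), 4(3y^2 + 6y + 2)).
At (4, -1): H = diag(-140, -4).
Both eigenvalues are negative, so H is negative definite: a local maximum.

local maximum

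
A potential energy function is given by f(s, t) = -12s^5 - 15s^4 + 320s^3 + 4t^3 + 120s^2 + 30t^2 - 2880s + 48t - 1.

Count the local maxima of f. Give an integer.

f separates as a function of s plus a function of t, so ∇f=0 decouples.
∂f/∂s = -60(s - 3)(s - 2)(s + 2)(s + 4) = 0 at s ∈ {-4, -2, 2, 3}; ∂f/∂t = 12(t + 1)(t + 4) = 0 at t ∈ {-4, -1}.
The Hessian is diagonal: diag(f_ss, f_tt). Second derivatives: f_ss(-4)=5040, f_ss(-2)=-2400, f_ss(2)=1440, f_ss(3)=-2100; f_tt(-4)=-36, f_tt(-1)=36.
Local maxima occur where both diagonal entries negative: (-2, -4), (3, -4). Count: 2.

2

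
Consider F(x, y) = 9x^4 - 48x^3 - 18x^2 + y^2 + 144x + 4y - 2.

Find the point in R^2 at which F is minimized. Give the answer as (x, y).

(4, -2)

F(x,y) separates as P(x) + Q(y) − 2, so its minimum is min P + min Q − 2.
P'(x) = 36(x - 4)(x - 1)(x + 1) vanishes at x ∈ {-1, 1, 4}; Q'(y) = 2y + 4 vanishes at y ∈ {-2}.
Local minima of P (where P''>0): P(-1)=-105, P(4)=-480. Local minima of Q: Q(-2)=-4.
So the global minimum of F is P(4) + Q(-2) − 2 = -480 − 4 − 2 = -486, attained at (4, -2).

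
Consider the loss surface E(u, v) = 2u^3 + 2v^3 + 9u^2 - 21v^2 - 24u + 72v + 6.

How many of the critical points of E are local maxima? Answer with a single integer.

1

E separates as a function of u plus a function of v, so ∇E=0 decouples.
∂E/∂u = 6(u - 1)(u + 4) = 0 at u ∈ {-4, 1}; ∂E/∂v = 6(v - 4)(v - 3) = 0 at v ∈ {3, 4}.
The Hessian is diagonal: diag(E_uu, E_vv). Second derivatives: E_uu(-4)=-30, E_uu(1)=30; E_vv(3)=-6, E_vv(4)=6.
Local maxima occur where both diagonal entries negative: (-4, 3). Count: 1.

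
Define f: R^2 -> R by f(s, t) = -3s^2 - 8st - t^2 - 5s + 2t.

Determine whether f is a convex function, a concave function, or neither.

neither

f is quadratic, so its Hessian is the constant matrix H = [[-6, -8], [-8, -2]].
det(H) = -52, tr(H) = -8.
det(H) < 0, so H is indefinite: neither convex nor concave.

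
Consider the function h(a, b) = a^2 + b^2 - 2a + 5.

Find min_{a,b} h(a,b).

4

h(a,b) separates as P(a) + Q(b) + 5, so its minimum is min P + min Q + 5.
P'(a) = 2a - 2 vanishes at a ∈ {1}; Q'(b) = 2b vanishes at b ∈ {0}.
Local minima of P (where P''>0): P(1)=-1. Local minima of Q: Q(0)=0.
So the global minimum of h is P(1) + Q(0) + 5 = -1 + 0 + 5 = 4, attained at (1, 0).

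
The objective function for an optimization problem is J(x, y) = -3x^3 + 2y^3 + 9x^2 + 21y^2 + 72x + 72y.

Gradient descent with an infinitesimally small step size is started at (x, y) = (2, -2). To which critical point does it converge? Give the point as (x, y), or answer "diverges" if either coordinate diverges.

J is separable, so gradient descent decouples: x follows -∂J/∂x, y follows -∂J/∂y.
∂J/∂x = -9(x - 4)(x + 2); at x=2 this is 72, so x decreases.
∂J/∂y = 6(y + 3)(y + 4); at y=-2 this is 12, so y decreases.
x converges to its nearest critical value -2 (a local min of the x-part); y converges to -3. The iterate converges to (-2, -3).

(-2, -3)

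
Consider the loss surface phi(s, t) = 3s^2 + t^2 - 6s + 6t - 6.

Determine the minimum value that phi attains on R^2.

-18

phi(s,t) separates as P(s) + Q(t) − 6, so its minimum is min P + min Q − 6.
P'(s) = 6s - 6 vanishes at s ∈ {1}; Q'(t) = 2(t + 3) vanishes at t ∈ {-3}.
Local minima of P (where P''>0): P(1)=-3. Local minima of Q: Q(-3)=-9.
So the global minimum of phi is P(1) + Q(-3) − 6 = -3 − 9 − 6 = -18, attained at (1, -3).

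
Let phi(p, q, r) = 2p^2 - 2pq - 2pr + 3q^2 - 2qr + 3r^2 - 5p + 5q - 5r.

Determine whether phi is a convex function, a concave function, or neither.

phi is quadratic, so its Hessian is the constant matrix H = [[4, -2, -2], [-2, 6, -2], [-2, -2, 6]].
Leading principal minors: 4, 20, 64.
All positive ⇒ H ≻ 0 ⇒ convex.

convex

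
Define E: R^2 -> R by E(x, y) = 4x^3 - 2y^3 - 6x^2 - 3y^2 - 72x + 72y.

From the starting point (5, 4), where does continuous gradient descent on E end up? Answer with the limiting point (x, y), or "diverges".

E is separable, so gradient descent decouples: x follows -∂E/∂x, y follows -∂E/∂y.
∂E/∂x = 12(x - 3)(x + 2); at x=5 this is 168, so x decreases.
∂E/∂y = -6(y - 3)(y + 4); at y=4 this is -48, so y increases.
The y-coordinate has no critical point in that direction and runs off to infinity.

diverges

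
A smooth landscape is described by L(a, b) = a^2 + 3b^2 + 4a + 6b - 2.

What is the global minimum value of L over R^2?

L(a,b) separates as P(a) + Q(b) − 2, so its minimum is min P + min Q − 2.
P'(a) = 2a + 4 vanishes at a ∈ {-2}; Q'(b) = 6b + 6 vanishes at b ∈ {-1}.
Local minima of P (where P''>0): P(-2)=-4. Local minima of Q: Q(-1)=-3.
So the global minimum of L is P(-2) + Q(-1) − 2 = -4 − 3 − 2 = -9, attained at (-2, -1).

-9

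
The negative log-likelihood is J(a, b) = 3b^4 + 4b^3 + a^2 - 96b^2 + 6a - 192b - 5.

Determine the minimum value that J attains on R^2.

-1294

J(a,b) separates as P(a) + Q(b) − 5, so its minimum is min P + min Q − 5.
P'(a) = 2a + 6 vanishes at a ∈ {-3}; Q'(b) = 12(b - 4)(b + 1)(b + 4) vanishes at b ∈ {-4, -1, 4}.
Local minima of P (where P''>0): P(-3)=-9. Local minima of Q: Q(-4)=-256, Q(4)=-1280.
So the global minimum of J is P(-3) + Q(4) − 5 = -9 − 1280 − 5 = -1294, attained at (-3, 4).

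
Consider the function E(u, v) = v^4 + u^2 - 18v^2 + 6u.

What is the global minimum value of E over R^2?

-90

E(u,v) separates as P(u) + Q(v), so its minimum is min P + min Q.
P'(u) = 2u + 6 vanishes at u ∈ {-3}; Q'(v) = 4v(v - 3)(v + 3) vanishes at v ∈ {-3, 0, 3}.
Local minima of P (where P''>0): P(-3)=-9. Local minima of Q: Q(-3)=-81, Q(3)=-81.
So the global minimum of E is P(-3) + Q(-3) = -9 − 81 = -90, attained at (-3, -3).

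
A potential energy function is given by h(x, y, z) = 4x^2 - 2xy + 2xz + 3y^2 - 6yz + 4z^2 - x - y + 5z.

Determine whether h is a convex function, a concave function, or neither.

convex

h is quadratic, so its Hessian is the constant matrix H = [[8, -2, 2], [-2, 6, -6], [2, -6, 8]].
Leading principal minors: 8, 44, 88.
All positive ⇒ H ≻ 0 ⇒ convex.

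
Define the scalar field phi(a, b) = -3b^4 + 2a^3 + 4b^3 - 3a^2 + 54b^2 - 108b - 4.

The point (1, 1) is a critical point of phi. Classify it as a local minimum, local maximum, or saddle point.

local minimum

The mixed partial ∂²phi/∂a∂b is 0, so the Hessian at any point is diag(phi_aa, phi_bb) = diag(6(2a - 1), 12(-3b^2 + 2b + 9)).
At (1, 1): H = diag(6, 96).
Both eigenvalues are positive, so H is positive definite: a local minimum.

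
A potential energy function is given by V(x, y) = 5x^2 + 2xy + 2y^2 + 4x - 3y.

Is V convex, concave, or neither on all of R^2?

convex

V is quadratic, so its Hessian is the constant matrix H = [[10, 2], [2, 4]].
det(H) = 36, tr(H) = 14.
det(H) > 0 and tr(H) > 0, so H is positive definite everywhere: convex.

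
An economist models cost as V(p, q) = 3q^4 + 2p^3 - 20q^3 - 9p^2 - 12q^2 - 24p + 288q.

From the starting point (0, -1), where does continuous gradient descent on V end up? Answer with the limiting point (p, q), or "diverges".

(4, -2)

V is separable, so gradient descent decouples: p follows -∂V/∂p, q follows -∂V/∂q.
∂V/∂p = 6(p - 4)(p + 1); at p=0 this is -24, so p increases.
∂V/∂q = 12(q - 4)(q - 3)(q + 2); at q=-1 this is 240, so q decreases.
p converges to its nearest critical value 4 (a local min of the p-part); q converges to -2. The iterate converges to (4, -2).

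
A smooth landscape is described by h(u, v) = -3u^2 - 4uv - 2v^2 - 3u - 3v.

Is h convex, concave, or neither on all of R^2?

h is quadratic, so its Hessian is the constant matrix H = [[-6, -4], [-4, -4]].
det(H) = 8, tr(H) = -10.
det(H) > 0 and tr(H) < 0, so H is negative definite everywhere: concave.

concave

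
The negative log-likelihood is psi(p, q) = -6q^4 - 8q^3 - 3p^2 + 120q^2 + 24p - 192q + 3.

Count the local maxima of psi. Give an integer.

psi separates as a function of p plus a function of q, so ∇psi=0 decouples.
∂psi/∂p = -6(p - 4) = 0 at p ∈ {4}; ∂psi/∂q = -24(q - 2)(q - 1)(q + 4) = 0 at q ∈ {-4, 1, 2}.
The Hessian is diagonal: diag(psi_pp, psi_qq). Second derivatives: psi_pp(4)=-6; psi_qq(-4)=-720, psi_qq(1)=120, psi_qq(2)=-144.
Local maxima occur where both diagonal entries negative: (4, -4), (4, 2). Count: 2.

2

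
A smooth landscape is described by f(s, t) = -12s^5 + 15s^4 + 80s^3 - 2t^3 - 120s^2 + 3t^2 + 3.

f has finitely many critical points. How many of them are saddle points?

f separates as a function of s plus a function of t, so ∇f=0 decouples.
∂f/∂s = -60s(s - 2)(s - 1)(s + 2) = 0 at s ∈ {-2, 0, 1, 2}; ∂f/∂t = -6t(t - 1) = 0 at t ∈ {0, 1}.
The Hessian is diagonal: diag(f_ss, f_tt). Second derivatives: f_ss(-2)=1440, f_ss(0)=-240, f_ss(1)=180, f_ss(2)=-480; f_tt(0)=6, f_tt(1)=-6.
Saddle points occur where the two diagonal entries have opposite signs: (-2, 1), (0, 0), (1, 1), (2, 0). Count: 4.

4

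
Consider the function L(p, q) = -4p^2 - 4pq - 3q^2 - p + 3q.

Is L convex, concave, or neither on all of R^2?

L is quadratic, so its Hessian is the constant matrix H = [[-8, -4], [-4, -6]].
det(H) = 32, tr(H) = -14.
det(H) > 0 and tr(H) < 0, so H is negative definite everywhere: concave.

concave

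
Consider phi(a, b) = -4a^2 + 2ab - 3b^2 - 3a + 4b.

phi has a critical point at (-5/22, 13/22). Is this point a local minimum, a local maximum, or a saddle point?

local maximum

The Hessian of phi is constant: H = [[-8, 2], [2, -6]].
det(H) = (-8)·(-6) − 2² = 44.
det(H) > 0 and tr(H) = -14 < 0, so H is negative definite and the point is a local maximum.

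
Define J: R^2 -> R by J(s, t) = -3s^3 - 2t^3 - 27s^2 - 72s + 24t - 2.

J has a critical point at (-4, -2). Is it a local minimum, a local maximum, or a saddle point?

The mixed partial ∂²J/∂s∂t is 0, so the Hessian at any point is diag(J_ss, J_tt) = diag(-18(s + 3), -12t).
At (-4, -2): H = diag(18, 24).
Both eigenvalues are positive, so H is positive definite: a local minimum.

local minimum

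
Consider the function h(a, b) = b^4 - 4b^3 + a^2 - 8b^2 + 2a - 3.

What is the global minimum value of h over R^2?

-132

h(a,b) separates as P(a) + Q(b) − 3, so its minimum is min P + min Q − 3.
P'(a) = 2a + 2 vanishes at a ∈ {-1}; Q'(b) = 4b(b - 4)(b + 1) vanishes at b ∈ {-1, 0, 4}.
Local minima of P (where P''>0): P(-1)=-1. Local minima of Q: Q(-1)=-3, Q(4)=-128.
So the global minimum of h is P(-1) + Q(4) − 3 = -1 − 128 − 3 = -132, attained at (-1, 4).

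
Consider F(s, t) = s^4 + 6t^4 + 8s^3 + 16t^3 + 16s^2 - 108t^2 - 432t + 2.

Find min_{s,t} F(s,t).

-1348

F(s,t) separates as P(s) + Q(t) + 2, so its minimum is min P + min Q + 2.
P'(s) = 4s(s + 2)(s + 4) vanishes at s ∈ {-4, -2, 0}; Q'(t) = 24(t - 3)(t + 2)(t + 3) vanishes at t ∈ {-3, -2, 3}.
Local minima of P (where P''>0): P(-4)=0, P(0)=0. Local minima of Q: Q(-3)=378, Q(3)=-1350.
So the global minimum of F is P(-4) + Q(3) + 2 = 0 − 1350 + 2 = -1348, attained at (-4, 3).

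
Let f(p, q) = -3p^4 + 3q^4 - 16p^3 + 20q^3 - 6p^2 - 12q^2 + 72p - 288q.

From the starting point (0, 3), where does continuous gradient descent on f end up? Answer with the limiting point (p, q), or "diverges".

f is separable, so gradient descent decouples: p follows -∂f/∂p, q follows -∂f/∂q.
∂f/∂p = -12(p - 1)(p + 2)(p + 3); at p=0 this is 72, so p decreases.
∂f/∂q = 12(q - 2)(q + 3)(q + 4); at q=3 this is 504, so q decreases.
p converges to its nearest critical value -2 (a local min of the p-part); q converges to 2. The iterate converges to (-2, 2).

(-2, 2)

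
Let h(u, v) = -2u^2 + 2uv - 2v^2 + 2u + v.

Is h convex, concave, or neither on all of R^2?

concave

h is quadratic, so its Hessian is the constant matrix H = [[-4, 2], [2, -4]].
det(H) = 12, tr(H) = -8.
det(H) > 0 and tr(H) < 0, so H is negative definite everywhere: concave.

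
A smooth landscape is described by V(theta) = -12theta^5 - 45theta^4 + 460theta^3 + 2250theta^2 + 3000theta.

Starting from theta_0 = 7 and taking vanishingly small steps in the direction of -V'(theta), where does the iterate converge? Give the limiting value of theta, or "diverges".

V'(theta) = -60(theta - 5)(theta + 1)(theta + 2)(theta + 5), so V'(7) = -103680.
Gradient descent moves in the -V' direction, i.e. theta is increasing.
There is no critical point above theta=7, and V' keeps the same sign, so the iterate runs off to +∞.

diverges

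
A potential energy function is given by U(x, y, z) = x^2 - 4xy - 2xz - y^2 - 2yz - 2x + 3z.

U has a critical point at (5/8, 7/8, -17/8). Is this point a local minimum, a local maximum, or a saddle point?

The Hessian is constant: H = [[2, -4, -2], [-4, -2, -2], [-2, -2, 0]].
Leading principal minors: Δ₁ = 2, Δ₂ = -20, Δ₃ = -32.
The minors fit neither the all-positive nor the alternating-sign pattern, so H is indefinite: a saddle point.

saddle point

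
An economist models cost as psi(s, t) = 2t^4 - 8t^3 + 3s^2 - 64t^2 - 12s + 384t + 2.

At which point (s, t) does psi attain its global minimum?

psi(s,t) separates as P(s) + Q(t) + 2, so its minimum is min P + min Q + 2.
P'(s) = 6s - 12 vanishes at s ∈ {2}; Q'(t) = 8(t - 4)(t - 3)(t + 4) vanishes at t ∈ {-4, 3, 4}.
Local minima of P (where P''>0): P(2)=-12. Local minima of Q: Q(-4)=-1536, Q(4)=512.
So the global minimum of psi is P(2) + Q(-4) + 2 = -12 − 1536 + 2 = -1546, attained at (2, -4).

(2, -4)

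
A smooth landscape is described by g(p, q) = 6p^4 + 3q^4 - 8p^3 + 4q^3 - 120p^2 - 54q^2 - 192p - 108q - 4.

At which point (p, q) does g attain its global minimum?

g(p,q) separates as A(p) + B(q) − 4, so its minimum is min A + min B − 4.
A'(p) = 24(p - 4)(p + 1)(p + 2) vanishes at p ∈ {-2, -1, 4}; B'(q) = 12(q - 3)(q + 1)(q + 3) vanishes at q ∈ {-3, -1, 3}.
Local minima of A (where A''>0): A(-2)=64, A(4)=-1664. Local minima of B: B(-3)=-27, B(3)=-459.
So the global minimum of g is A(4) + B(3) − 4 = -1664 − 459 − 4 = -2127, attained at (4, 3).

(4, 3)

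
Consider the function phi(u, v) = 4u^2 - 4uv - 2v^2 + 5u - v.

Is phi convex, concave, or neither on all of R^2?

neither

phi is quadratic, so its Hessian is the constant matrix H = [[8, -4], [-4, -4]].
det(H) = -48, tr(H) = 4.
det(H) < 0, so H is indefinite: neither convex nor concave.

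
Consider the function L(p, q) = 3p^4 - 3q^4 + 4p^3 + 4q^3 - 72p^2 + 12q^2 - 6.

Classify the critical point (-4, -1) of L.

saddle point

The mixed partial ∂²L/∂p∂q is 0, so the Hessian at any point is diag(L_pp, L_qq) = diag(12(3p^2 + 2p - 12), 12(-3q^2 + 2q + 2)).
At (-4, -1): H = diag(336, -36).
The eigenvalues have opposite signs, so H is indefinite: a saddle point.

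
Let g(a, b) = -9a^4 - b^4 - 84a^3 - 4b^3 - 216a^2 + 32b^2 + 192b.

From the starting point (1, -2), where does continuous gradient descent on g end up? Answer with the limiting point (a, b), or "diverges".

diverges

g is separable, so gradient descent decouples: a follows -∂g/∂a, b follows -∂g/∂b.
∂g/∂a = -36a(a + 3)(a + 4); at a=1 this is -720, so a increases.
∂g/∂b = -4(b - 4)(b + 3)(b + 4); at b=-2 this is 48, so b decreases.
The a-coordinate has no critical point in that direction and runs off to infinity.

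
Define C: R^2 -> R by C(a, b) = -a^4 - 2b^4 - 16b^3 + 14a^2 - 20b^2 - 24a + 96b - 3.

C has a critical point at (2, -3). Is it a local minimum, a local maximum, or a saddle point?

The mixed partial ∂²C/∂a∂b is 0, so the Hessian at any point is diag(C_aa, C_bb) = diag(4(-3a^2 + 7), -8(3b^2 + 12b + 5)).
At (2, -3): H = diag(-20, 32).
The eigenvalues have opposite signs, so H is indefinite: a saddle point.

saddle point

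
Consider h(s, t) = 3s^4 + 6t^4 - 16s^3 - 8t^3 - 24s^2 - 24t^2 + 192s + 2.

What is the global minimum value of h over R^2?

h(s,t) separates as P(s) + Q(t) + 2, so its minimum is min P + min Q + 2.
P'(s) = 12(s - 4)(s - 2)(s + 2) vanishes at s ∈ {-2, 2, 4}; Q'(t) = 24t(t - 2)(t + 1) vanishes at t ∈ {-1, 0, 2}.
Local minima of P (where P''>0): P(-2)=-304, P(4)=128. Local minima of Q: Q(-1)=-10, Q(2)=-64.
So the global minimum of h is P(-2) + Q(2) + 2 = -304 − 64 + 2 = -366, attained at (-2, 2).

-366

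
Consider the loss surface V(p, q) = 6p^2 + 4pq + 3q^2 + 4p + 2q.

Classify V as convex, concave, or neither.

convex

V is quadratic, so its Hessian is the constant matrix H = [[12, 4], [4, 6]].
det(H) = 56, tr(H) = 18.
det(H) > 0 and tr(H) > 0, so H is positive definite everywhere: convex.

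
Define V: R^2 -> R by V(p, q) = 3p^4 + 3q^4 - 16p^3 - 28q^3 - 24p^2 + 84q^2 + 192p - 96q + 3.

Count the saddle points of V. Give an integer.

V separates as a function of p plus a function of q, so ∇V=0 decouples.
∂V/∂p = 12(p - 4)(p - 2)(p + 2) = 0 at p ∈ {-2, 2, 4}; ∂V/∂q = 12(q - 4)(q - 2)(q - 1) = 0 at q ∈ {1, 2, 4}.
The Hessian is diagonal: diag(V_pp, V_qq). Second derivatives: V_pp(-2)=288, V_pp(2)=-96, V_pp(4)=144; V_qq(1)=36, V_qq(2)=-24, V_qq(4)=72.
Saddle points occur where the two diagonal entries have opposite signs: (-2, 2), (2, 1), (2, 4), (4, 2). Count: 4.

4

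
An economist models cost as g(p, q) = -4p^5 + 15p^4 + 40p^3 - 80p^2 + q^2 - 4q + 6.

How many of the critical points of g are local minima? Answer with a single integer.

g separates as a function of p plus a function of q, so ∇g=0 decouples.
∂g/∂p = -20p(p - 4)(p - 1)(p + 2) = 0 at p ∈ {-2, 0, 1, 4}; ∂g/∂q = 2(q - 2) = 0 at q ∈ {2}.
The Hessian is diagonal: diag(g_pp, g_qq). Second derivatives: g_pp(-2)=720, g_pp(0)=-160, g_pp(1)=180, g_pp(4)=-1440; g_qq(2)=2.
Local minima occur where both diagonal entries positive: (-2, 2), (1, 2). Count: 2.

2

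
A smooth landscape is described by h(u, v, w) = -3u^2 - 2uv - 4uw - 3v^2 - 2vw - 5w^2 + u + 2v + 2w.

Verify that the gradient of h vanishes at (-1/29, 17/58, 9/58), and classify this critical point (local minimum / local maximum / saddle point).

∇h = (-6u - 2v - 4w + 1, -2u - 6v - 2w + 2, -4u - 2v - 10w + 2); substituting (-1/29, 17/58, 9/58) gives ∇h = (0, 0, 0), so (-1/29, 17/58, 9/58) is indeed a critical point.
The Hessian is constant: H = [[-6, -2, -4], [-2, -6, -2], [-4, -2, -10]].
Leading principal minors: Δ₁ = -6, Δ₂ = 32, Δ₃ = -232.
The minors alternate sign starting negative (−, +, −), so H is negative definite: a local maximum.

local maximum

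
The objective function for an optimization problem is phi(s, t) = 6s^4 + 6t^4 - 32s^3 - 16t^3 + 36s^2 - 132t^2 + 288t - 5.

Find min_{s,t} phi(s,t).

phi(s,t) separates as P(s) + Q(t) − 5, so its minimum is min P + min Q − 5.
P'(s) = 24s(s - 3)(s - 1) vanishes at s ∈ {0, 1, 3}; Q'(t) = 24(t - 4)(t - 1)(t + 3) vanishes at t ∈ {-3, 1, 4}.
Local minima of P (where P''>0): P(0)=0, P(3)=-54. Local minima of Q: Q(-3)=-1134, Q(4)=-448.
So the global minimum of phi is P(3) + Q(-3) − 5 = -54 − 1134 − 5 = -1193, attained at (3, -3).

-1193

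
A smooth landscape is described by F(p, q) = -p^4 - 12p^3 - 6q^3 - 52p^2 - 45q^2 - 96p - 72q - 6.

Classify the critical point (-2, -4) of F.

saddle point

The mixed partial ∂²F/∂p∂q is 0, so the Hessian at any point is diag(F_pp, F_qq) = diag(-4(3p^2 + 18p + 26), -18(2q + 5)).
At (-2, -4): H = diag(-8, 54).
The eigenvalues have opposite signs, so H is indefinite: a saddle point.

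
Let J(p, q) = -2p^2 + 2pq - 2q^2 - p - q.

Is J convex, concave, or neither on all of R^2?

J is quadratic, so its Hessian is the constant matrix H = [[-4, 2], [2, -4]].
det(H) = 12, tr(H) = -8.
det(H) > 0 and tr(H) < 0, so H is negative definite everywhere: concave.

concave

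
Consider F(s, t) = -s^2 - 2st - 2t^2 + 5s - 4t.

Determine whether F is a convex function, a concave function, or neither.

concave

F is quadratic, so its Hessian is the constant matrix H = [[-2, -2], [-2, -4]].
det(H) = 4, tr(H) = -6.
det(H) > 0 and tr(H) < 0, so H is negative definite everywhere: concave.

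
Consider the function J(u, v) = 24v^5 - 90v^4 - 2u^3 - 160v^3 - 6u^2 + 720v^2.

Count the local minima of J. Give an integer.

2

J separates as a function of u plus a function of v, so ∇J=0 decouples.
∂J/∂u = -6u(u + 2) = 0 at u ∈ {-2, 0}; ∂J/∂v = 120v(v - 3)(v - 2)(v + 2) = 0 at v ∈ {-2, 0, 2, 3}.
The Hessian is diagonal: diag(J_uu, J_vv). Second derivatives: J_uu(-2)=12, J_uu(0)=-12; J_vv(-2)=-4800, J_vv(0)=1440, J_vv(2)=-960, J_vv(3)=1800.
Local minima occur where both diagonal entries positive: (-2, 0), (-2, 3). Count: 2.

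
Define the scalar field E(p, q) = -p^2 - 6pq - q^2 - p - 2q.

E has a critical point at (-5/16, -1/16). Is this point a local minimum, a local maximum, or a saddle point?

saddle point

The Hessian of E is constant: H = [[-2, -6], [-6, -2]].
det(H) = (-2)·(-2) − (-6)² = -32.
Since det(H) < 0, H is indefinite and the critical point is a saddle point.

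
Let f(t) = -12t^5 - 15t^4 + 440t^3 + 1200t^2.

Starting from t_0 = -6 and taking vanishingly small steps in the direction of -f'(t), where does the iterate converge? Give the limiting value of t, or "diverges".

-4

f'(t) = -60t(t - 5)(t + 2)(t + 4), so f'(-6) = -31680.
Gradient descent moves in the -f' direction, i.e. t is increasing.
The nearest critical point in that direction is t = -4, where f'' = 4320 > 0 (a local minimum). The iterate converges there.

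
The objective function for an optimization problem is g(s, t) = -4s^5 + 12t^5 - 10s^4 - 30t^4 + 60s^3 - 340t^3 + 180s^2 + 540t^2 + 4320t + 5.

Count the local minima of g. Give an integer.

g separates as a function of s plus a function of t, so ∇g=0 decouples.
∂g/∂s = -20s(s - 3)(s + 2)(s + 3) = 0 at s ∈ {-3, -2, 0, 3}; ∂g/∂t = 60(t - 4)(t - 3)(t + 2)(t + 3) = 0 at t ∈ {-3, -2, 3, 4}.
The Hessian is diagonal: diag(g_ss, g_tt). Second derivatives: g_ss(-3)=360, g_ss(-2)=-200, g_ss(0)=360, g_ss(3)=-1800; g_tt(-3)=-2520, g_tt(-2)=1800, g_tt(3)=-1800, g_tt(4)=2520.
Local minima occur where both diagonal entries positive: (-3, -2), (-3, 4), (0, -2), (0, 4). Count: 4.

4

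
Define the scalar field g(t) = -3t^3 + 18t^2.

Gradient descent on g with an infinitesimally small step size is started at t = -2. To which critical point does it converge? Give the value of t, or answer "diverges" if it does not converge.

0

g'(t) = -9t(t - 4), so g'(-2) = -108.
Gradient descent moves in the -g' direction, i.e. t is increasing.
The nearest critical point in that direction is t = 0, where g'' = 36 > 0 (a local minimum). The iterate converges there.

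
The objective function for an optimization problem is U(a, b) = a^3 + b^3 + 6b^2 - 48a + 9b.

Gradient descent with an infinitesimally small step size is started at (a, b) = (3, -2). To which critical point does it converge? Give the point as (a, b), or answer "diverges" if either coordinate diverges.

(4, -1)

U is separable, so gradient descent decouples: a follows -∂U/∂a, b follows -∂U/∂b.
∂U/∂a = 3(a - 4)(a + 4); at a=3 this is -21, so a increases.
∂U/∂b = 3(b + 1)(b + 3); at b=-2 this is -3, so b increases.
a converges to its nearest critical value 4 (a local min of the a-part); b converges to -1. The iterate converges to (4, -1).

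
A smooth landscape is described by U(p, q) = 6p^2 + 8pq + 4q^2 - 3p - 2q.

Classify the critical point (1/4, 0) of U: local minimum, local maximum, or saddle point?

local minimum

The Hessian of U is constant: H = [[12, 8], [8, 8]].
det(H) = 12·8 − 8² = 32.
det(H) > 0 and tr(H) = 20 > 0, so H is positive definite and the point is a local minimum.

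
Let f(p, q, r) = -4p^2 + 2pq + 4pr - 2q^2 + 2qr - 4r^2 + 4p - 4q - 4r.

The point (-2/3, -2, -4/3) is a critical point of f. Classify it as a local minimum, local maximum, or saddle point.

The Hessian is constant: H = [[-8, 2, 4], [2, -4, 2], [4, 2, -8]].
Leading principal minors: Δ₁ = -8, Δ₂ = 28, Δ₃ = -96.
The minors alternate sign starting negative (−, +, −), so H is negative definite: a local maximum.

local maximum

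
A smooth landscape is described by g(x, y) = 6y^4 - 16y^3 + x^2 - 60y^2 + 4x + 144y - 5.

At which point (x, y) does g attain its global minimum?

g(x,y) separates as P(x) + Q(y) − 5, so its minimum is min P + min Q − 5.
P'(x) = 2x + 4 vanishes at x ∈ {-2}; Q'(y) = 24(y - 3)(y - 1)(y + 2) vanishes at y ∈ {-2, 1, 3}.
Local minima of P (where P''>0): P(-2)=-4. Local minima of Q: Q(-2)=-304, Q(3)=-54.
So the global minimum of g is P(-2) + Q(-2) − 5 = -4 − 304 − 5 = -313, attained at (-2, -2).

(-2, -2)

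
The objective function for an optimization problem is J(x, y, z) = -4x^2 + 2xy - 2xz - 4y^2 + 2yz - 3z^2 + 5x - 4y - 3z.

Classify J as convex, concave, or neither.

J is quadratic, so its Hessian is the constant matrix H = [[-8, 2, -2], [2, -8, 2], [-2, 2, -6]].
Leading principal minors: -8, 60, -312.
Signs alternate −, +, − ⇒ H ≺ 0 ⇒ concave.

concave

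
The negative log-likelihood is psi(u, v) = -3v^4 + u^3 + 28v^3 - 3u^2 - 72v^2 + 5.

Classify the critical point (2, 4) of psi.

saddle point

The mixed partial ∂²psi/∂u∂v is 0, so the Hessian at any point is diag(psi_uu, psi_vv) = diag(6(u - 1), 12(-3v^2 + 14v - 12)).
At (2, 4): H = diag(6, -48).
The eigenvalues have opposite signs, so H is indefinite: a saddle point.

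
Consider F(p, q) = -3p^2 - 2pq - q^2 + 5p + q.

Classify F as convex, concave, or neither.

F is quadratic, so its Hessian is the constant matrix H = [[-6, -2], [-2, -2]].
det(H) = 8, tr(H) = -8.
det(H) > 0 and tr(H) < 0, so H is negative definite everywhere: concave.

concave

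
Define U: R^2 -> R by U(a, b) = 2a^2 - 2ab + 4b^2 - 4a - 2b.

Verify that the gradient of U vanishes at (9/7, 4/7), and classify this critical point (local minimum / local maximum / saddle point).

local minimum

∇U = (4a - 2b - 4, -2a + 8b - 2); substituting (9/7, 4/7) gives ∇U = (0, 0), so (9/7, 4/7) is indeed a critical point.
The Hessian of U is constant: H = [[4, -2], [-2, 8]].
det(H) = 4·8 − (-2)² = 28.
det(H) > 0 and tr(H) = 12 > 0, so H is positive definite and the point is a local minimum.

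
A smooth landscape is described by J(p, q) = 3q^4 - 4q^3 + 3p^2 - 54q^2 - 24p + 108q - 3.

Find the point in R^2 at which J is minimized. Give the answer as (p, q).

J(p,q) separates as A(p) + B(q) − 3, so its minimum is min A + min B − 3.
A'(p) = 6p - 24 vanishes at p ∈ {4}; B'(q) = 12(q - 3)(q - 1)(q + 3) vanishes at q ∈ {-3, 1, 3}.
Local minima of A (where A''>0): A(4)=-48. Local minima of B: B(-3)=-459, B(3)=-27.
So the global minimum of J is A(4) + B(-3) − 3 = -48 − 459 − 3 = -510, attained at (4, -3).

(4, -3)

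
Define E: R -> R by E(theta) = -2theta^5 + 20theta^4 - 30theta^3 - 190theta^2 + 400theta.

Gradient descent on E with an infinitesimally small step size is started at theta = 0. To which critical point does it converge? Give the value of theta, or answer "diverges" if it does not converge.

E'(theta) = -10(theta - 5)(theta - 4)(theta - 1)(theta + 2), so E'(0) = 400.
Gradient descent moves in the -E' direction, i.e. theta is decreasing.
The nearest critical point in that direction is theta = -2, where E'' = 1260 > 0 (a local minimum). The iterate converges there.

-2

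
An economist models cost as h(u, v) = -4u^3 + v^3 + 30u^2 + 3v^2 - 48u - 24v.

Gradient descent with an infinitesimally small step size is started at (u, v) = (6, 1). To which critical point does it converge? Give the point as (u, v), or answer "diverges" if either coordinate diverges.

h is separable, so gradient descent decouples: u follows -∂h/∂u, v follows -∂h/∂v.
∂h/∂u = -12(u - 4)(u - 1); at u=6 this is -120, so u increases.
∂h/∂v = 3(v - 2)(v + 4); at v=1 this is -15, so v increases.
The u-coordinate has no critical point in that direction and runs off to infinity.

diverges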